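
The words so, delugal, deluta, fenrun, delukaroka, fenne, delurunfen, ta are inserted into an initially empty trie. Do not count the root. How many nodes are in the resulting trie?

Insert word by word; a character creates a node only if that edge doesn't already exist:
  "so" → 2 new (s, o)
  "delugal" → 7 new (d, e, l, u, g, a, l)
  "deluta" → prefix "delu" already present; 2 new (t, a)
  "fenrun" → 6 new (f, e, n, r, u, n)
  "delukaroka" → prefix "delu" already present; 6 new (k, a, r, o, k, a)
  "fenne" → prefix "fen" already present; 2 new (n, e)
  "delurunfen" → prefix "delu" already present; 6 new (r, u, n, f, e, n)
  "ta" → 2 new (t, a)
Total nodes = 2 + 7 + 2 + 6 + 6 + 2 + 6 + 2 = 33

33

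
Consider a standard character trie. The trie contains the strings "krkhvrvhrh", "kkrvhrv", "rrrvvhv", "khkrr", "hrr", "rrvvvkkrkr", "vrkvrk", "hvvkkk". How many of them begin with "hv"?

Traverse to the node for "hv", then collect every word in that subtree.
Matches: "hvvkkk"
Count: 1

1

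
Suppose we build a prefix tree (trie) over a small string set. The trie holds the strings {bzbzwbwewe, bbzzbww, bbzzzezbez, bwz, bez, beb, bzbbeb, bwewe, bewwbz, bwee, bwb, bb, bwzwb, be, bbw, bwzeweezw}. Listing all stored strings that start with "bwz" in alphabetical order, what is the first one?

bwz

Filter for "bwz…" and sort: "bwz", "bwzeweezw", "bwzwb"
Position 1: bwz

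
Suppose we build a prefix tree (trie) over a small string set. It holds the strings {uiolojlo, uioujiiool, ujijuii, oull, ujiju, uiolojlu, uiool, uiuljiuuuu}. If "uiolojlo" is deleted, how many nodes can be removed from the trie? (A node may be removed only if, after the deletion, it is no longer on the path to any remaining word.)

1

Walk "uiolojlo" from the leaf back toward the root, removing each node that no remaining word uses.
The suffix "o" (1 node) is used only by "uiolojlo"; the node for "uiolojl" still has the child "u", so pruning stops there.
Nodes removed: 1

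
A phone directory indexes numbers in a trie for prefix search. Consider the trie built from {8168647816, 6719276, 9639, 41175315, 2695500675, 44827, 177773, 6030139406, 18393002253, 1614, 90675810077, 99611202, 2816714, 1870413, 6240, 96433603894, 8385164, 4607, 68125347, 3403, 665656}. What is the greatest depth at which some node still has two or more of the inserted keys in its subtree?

2

The deepest shared node is where two words last agree before diverging.
"18393002253" and "1870413" agree on "18" (2 characters) before diverging; nothing deeper is shared.
Longest shared-prefix length: 2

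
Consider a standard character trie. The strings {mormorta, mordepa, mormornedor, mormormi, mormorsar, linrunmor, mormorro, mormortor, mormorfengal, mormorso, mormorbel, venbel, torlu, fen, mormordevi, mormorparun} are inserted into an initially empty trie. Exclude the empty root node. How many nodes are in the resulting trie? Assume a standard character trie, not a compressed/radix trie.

68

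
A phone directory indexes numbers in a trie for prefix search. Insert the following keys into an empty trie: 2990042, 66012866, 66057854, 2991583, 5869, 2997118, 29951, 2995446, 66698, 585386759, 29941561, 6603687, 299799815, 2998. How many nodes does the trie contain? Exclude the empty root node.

62

For each word, the new-node count is its length minus the longest prefix already in the trie:
  "2990042" → 7 new (2, 9, 9, 0, 0, 4, 2)
  "66012866" → 8 new (6, 6, 0, 1, 2, 8, 6, 6)
  "66057854" → prefix "660" already present; 5 new (5, 7, 8, 5, 4)
  "2991583" → prefix "299" already present; 4 new (1, 5, 8, 3)
  "5869" → 4 new (5, 8, 6, 9)
  "2997118" → prefix "299" already present; 4 new (7, 1, 1, 8)
  "29951" → prefix "299" already present; 2 new (5, 1)
  "2995446" → prefix "2995" already present; 3 new (4, 4, 6)
  "66698" → prefix "66" already present; 3 new (6, 9, 8)
  "585386759" → prefix "58" already present; 7 new (5, 3, 8, 6, 7, 5, 9)
  "29941561" → prefix "299" already present; 5 new (4, 1, 5, 6, 1)
  "6603687" → prefix "660" already present; 4 new (3, 6, 8, 7)
  "299799815" → prefix "2997" already present; 5 new (9, 9, 8, 1, 5)
  "2998" → prefix "299" already present; 1 new (8)
Total nodes = 7 + 8 + 5 + 4 + 4 + 4 + 2 + 3 + 3 + 7 + 5 + 4 + 5 + 1 = 62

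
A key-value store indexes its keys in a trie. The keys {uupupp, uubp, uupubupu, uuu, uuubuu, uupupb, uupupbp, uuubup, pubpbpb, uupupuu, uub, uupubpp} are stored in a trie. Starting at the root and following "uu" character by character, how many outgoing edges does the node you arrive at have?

Follow the path "uu" to its node, then look at its outgoing edges.
Distinct next characters after "uu": b, p, u.
That node has 3 child edges.

3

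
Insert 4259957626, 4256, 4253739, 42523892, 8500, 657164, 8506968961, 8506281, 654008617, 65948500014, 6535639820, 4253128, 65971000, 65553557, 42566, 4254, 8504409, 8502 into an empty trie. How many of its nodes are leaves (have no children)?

A leaf is a node with no children — equivalently, the end of a word that is not a proper prefix of any other stored word.
Those words: "42523892", "4253128", "4253739", "4254", "42566", "4259957626", "6535639820", "654008617", "65553557", "657164", "65948500014", "65971000", "8500", "8502", "8504409", "8506281", "8506968961"
Leaf count: 17

17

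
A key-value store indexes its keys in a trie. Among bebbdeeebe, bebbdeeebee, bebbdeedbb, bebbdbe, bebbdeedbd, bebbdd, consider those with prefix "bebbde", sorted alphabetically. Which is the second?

Words with prefix "bebbde", in lexicographic order: "bebbdeedbb", "bebbdeedbd", "bebbdeeebe", "bebbdeeebee"
Position 2: bebbdeedbd

bebbdeedbd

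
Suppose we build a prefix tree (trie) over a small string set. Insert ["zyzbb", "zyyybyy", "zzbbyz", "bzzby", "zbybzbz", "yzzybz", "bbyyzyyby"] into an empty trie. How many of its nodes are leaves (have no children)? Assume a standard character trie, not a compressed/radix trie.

7

A leaf is a node with no children — equivalently, the end of a word that is not a proper prefix of any other stored word.
Those words: "bbyyzyyby", "bzzby", "yzzybz", "zbybzbz", "zyyybyy", "zyzbb", "zzbbyz"
Leaf count: 7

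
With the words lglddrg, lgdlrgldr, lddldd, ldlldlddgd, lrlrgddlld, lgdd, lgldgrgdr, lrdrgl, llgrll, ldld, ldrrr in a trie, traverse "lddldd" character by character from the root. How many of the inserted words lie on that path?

Traverse "lddldd" character by character; count nodes along the way that are marked as word ends.
Prefixes of the query that are stored words: "lddldd"
Count: 1

1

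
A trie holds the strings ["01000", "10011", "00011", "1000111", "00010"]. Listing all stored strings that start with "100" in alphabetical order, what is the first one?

DFS of the "100" subtree visits, in order: "1000111", "10011"
Position 1: 1000111

1000111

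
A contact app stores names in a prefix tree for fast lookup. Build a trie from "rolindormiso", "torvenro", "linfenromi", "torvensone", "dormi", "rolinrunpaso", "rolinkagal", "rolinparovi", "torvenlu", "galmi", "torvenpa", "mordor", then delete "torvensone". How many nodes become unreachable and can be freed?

After clearing the end-marker at "torvensone", prune upward until reaching a node still needed by another word.
The suffix "sone" (4 nodes) is used only by "torvensone"; the node for "torven" still has the child "r", so pruning stops there.
Nodes removed: 4

4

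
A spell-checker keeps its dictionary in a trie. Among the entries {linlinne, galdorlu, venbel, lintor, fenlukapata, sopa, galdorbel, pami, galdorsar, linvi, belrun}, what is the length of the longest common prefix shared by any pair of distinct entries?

6

Equivalently: take the maximum, over all pairs, of their longest common prefix length.
"galdorbel" and "galdorlu" agree on "galdor" (6 characters) before diverging; nothing deeper is shared.
Longest shared-prefix length: 6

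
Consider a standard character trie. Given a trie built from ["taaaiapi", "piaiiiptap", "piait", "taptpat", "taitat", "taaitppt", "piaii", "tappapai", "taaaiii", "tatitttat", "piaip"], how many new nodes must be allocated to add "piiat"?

3

The longest prefix of "piiat" already in the trie is "pi" (length 2).
Each of the 3 remaining characters creates one node.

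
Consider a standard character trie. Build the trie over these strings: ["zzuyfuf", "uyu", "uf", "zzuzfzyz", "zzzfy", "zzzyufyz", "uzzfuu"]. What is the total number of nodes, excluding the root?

Count nodes per top-level branch (shared prefixes stored once):
  'u'-branch (uf, uyu, uzzfuu): 9 nodes
  'z'-branch (zzuyfuf, zzuzfzyz, zzzfy, zzzyufyz): 20 nodes
Sum: 29

29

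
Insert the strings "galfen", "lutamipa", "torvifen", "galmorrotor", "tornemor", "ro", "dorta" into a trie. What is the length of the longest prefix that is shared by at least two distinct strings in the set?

3

Look for the deepest trie node that still has at least two words in its subtree.
"galfen" and "galmorrotor" agree on "gal" (3 characters) before diverging; nothing deeper is shared.
Longest shared-prefix length: 3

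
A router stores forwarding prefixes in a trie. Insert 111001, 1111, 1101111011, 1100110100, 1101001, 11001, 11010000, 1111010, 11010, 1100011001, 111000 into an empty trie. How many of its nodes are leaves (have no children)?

8

Leaves are exactly the stored words that no other stored word extends.
Those words: "1100011001", "1100110100", "11010000", "1101001", "1101111011", "111000", "111001", "1111010"
Leaf count: 8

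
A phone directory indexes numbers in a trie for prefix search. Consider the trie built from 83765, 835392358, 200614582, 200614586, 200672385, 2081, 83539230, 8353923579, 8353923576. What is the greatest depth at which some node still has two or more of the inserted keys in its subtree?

9

Equivalently: take the maximum, over all pairs, of their longest common prefix length.
"8353923576" and "8353923579" agree on "835392357" (9 characters) before diverging; nothing deeper is shared.
Longest shared-prefix length: 9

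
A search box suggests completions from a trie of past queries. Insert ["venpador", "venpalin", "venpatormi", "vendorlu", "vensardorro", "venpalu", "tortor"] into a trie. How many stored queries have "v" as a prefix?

6

Filter for entries beginning with "v":
Matches: "vendorlu", "venpador", "venpalin", "venpalu", "venpatormi", "vensardorro"
Count: 6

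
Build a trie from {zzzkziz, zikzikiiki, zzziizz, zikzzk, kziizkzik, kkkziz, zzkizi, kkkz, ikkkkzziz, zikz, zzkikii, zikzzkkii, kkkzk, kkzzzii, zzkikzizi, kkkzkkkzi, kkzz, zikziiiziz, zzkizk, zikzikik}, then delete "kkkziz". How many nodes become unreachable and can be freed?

Walk "kkkziz" from the leaf back toward the root, removing each node that no remaining word uses.
The suffix "iz" (2 nodes) is used only by "kkkziz"; the node for "kkkz" still has the child "k", so pruning stops there.
Nodes removed: 2

2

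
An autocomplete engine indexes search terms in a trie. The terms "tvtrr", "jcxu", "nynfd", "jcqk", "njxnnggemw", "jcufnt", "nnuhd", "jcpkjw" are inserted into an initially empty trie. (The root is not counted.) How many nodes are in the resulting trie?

Trie structure (* marks end of a word):
(root)
├─ j
│  └─ c
│     ├─ p
│     │  └─ k
│     │     └─ j
│     │        └─ w *
│     ├─ q
│     │  └─ k *
│     ├─ u
│     │  └─ f
│     │     └─ n
│     │        └─ t *
│     └─ x
│        └─ u *
├─ n
│  ├─ j
│  │  └─ x
│  │     └─ n
│  │        └─ n
│  │           └─ g
│  │              └─ g
│  │                 └─ e
│  │                    └─ m
│  │                       └─ w *
│  ├─ n
│  │  └─ u
│  │     └─ h
│  │        └─ d *
│  └─ y
│     └─ n
│        └─ f
│           └─ d *
└─ t
   └─ v
      └─ t
         └─ r
            └─ r *
Counting every labelled node above: 37.

37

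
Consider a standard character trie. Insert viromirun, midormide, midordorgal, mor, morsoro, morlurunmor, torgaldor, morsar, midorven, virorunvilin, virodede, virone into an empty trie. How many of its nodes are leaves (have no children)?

A leaf is a node with no children — equivalently, the end of a word that is not a proper prefix of any other stored word.
Those words: "midordorgal", "midormide", "midorven", "morlurunmor", "morsar", "morsoro", "torgaldor", "virodede", "viromirun", "virone", "virorunvilin"
Leaf count: 11

11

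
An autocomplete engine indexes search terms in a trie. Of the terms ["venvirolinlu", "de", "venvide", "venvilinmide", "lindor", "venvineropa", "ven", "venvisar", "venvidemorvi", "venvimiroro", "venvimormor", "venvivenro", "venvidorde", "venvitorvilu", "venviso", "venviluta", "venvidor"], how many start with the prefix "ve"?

Traverse to the node for "ve", then collect every word in that subtree.
Matches: "ven", "venvide", "venvidemorvi", "venvidor", "venvidorde", "venvilinmide", "venviluta", "venvimiroro", "venvimormor", "venvineropa", "venvirolinlu", "venvisar", "venviso", "venvitorvilu", "venvivenro"
Count: 15

15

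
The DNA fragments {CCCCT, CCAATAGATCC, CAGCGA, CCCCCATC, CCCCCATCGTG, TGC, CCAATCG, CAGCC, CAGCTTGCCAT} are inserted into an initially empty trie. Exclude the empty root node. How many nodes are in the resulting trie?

Count nodes per top-level branch (shared prefixes stored once):
  'C'-branch (CAGCC, CAGCGA, CAGCTTGCCAT, CCAATAGATCC, CCAATCG, CCCCCATC, CCCCCATCGTG, CCCCT): 36 nodes
  'T'-branch (TGC): 3 nodes
Sum: 39

39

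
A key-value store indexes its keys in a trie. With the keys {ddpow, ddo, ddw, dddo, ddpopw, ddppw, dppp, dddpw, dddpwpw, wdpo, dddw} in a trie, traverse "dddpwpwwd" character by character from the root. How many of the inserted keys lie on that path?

Check each prefix of "dddpwpwwd" against the stored set — each match is an end-marker on the path.
Prefixes of the query that are stored words: "dddpw", "dddpwpw"
Count: 2

2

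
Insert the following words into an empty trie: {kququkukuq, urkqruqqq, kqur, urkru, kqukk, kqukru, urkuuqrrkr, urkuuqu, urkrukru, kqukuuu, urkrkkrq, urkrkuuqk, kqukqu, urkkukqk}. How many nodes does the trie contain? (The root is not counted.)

For each word, the new-node count is its length minus the longest prefix already in the trie:
  "kququkukuq" → 10 new (k, q, u, q, u, k, u, k, u, q)
  "urkqruqqq" → 9 new (u, r, k, q, r, u, q, q, q)
  "kqur" → prefix "kqu" already present; 1 new (r)
  "urkru" → prefix "urk" already present; 2 new (r, u)
  "kqukk" → prefix "kqu" already present; 2 new (k, k)
  "kqukru" → prefix "kquk" already present; 2 new (r, u)
  "urkuuqrrkr" → prefix "urk" already present; 7 new (u, u, q, r, r, k, r)
  "urkuuqu" → prefix "urkuuq" already present; 1 new (u)
  "urkrukru" → prefix "urkru" already present; 3 new (k, r, u)
  "kqukuuu" → prefix "kquk" already present; 3 new (u, u, u)
  "urkrkkrq" → prefix "urkr" already present; 4 new (k, k, r, q)
  "urkrkuuqk" → prefix "urkrk" already present; 4 new (u, u, q, k)
  "kqukqu" → prefix "kquk" already present; 2 new (q, u)
  "urkkukqk" → prefix "urk" already present; 5 new (k, u, k, q, k)
Total nodes = 10 + 9 + 1 + 2 + 2 + 2 + 7 + 1 + 3 + 3 + 4 + 4 + 2 + 5 = 55

55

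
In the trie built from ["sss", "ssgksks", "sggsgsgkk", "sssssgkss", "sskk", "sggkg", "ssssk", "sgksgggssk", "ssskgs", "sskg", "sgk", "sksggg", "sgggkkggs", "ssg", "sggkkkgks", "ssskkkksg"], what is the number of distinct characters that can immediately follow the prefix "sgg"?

The children of the "sgg" node are the distinct next characters among strings starting with "sgg".
Characters that immediately follow "sgg" among the stored strings: {g, k, s}.
That node has 3 child edges.

3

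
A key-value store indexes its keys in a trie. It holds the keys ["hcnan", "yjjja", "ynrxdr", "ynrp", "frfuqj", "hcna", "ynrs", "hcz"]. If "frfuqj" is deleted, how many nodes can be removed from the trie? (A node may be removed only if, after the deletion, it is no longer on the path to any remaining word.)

6

Walk "frfuqj" from the leaf back toward the root, removing each node that no remaining word uses.
No other word shares any prefix with "frfuqj", so all 6 of its nodes go.
Nodes removed: 6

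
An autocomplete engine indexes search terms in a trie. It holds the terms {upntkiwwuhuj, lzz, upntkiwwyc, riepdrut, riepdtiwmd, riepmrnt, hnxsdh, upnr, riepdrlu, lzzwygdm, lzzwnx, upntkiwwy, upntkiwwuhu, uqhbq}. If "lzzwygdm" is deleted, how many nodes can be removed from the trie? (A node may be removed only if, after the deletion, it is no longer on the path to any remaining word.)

4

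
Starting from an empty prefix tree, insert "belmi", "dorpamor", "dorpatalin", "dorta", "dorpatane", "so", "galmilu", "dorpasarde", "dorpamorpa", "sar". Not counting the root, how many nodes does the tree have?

Count nodes per top-level branch (shared prefixes stored once):
  'b'-branch (belmi): 5 nodes
  'd'-branch (dorpamor, dorpamorpa, dorpasarde, dorpatalin, dorpatane, dorta): 24 nodes
  'g'-branch (galmilu): 7 nodes
  's'-branch (sar, so): 4 nodes
Sum: 40

40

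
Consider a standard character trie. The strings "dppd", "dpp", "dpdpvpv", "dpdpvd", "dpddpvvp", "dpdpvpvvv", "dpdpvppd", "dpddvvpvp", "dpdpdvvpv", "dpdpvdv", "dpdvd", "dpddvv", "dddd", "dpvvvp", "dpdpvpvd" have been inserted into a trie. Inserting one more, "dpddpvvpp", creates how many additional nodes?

"dpddpvvp" is already a path in the trie; the remaining "p" must be added.
So 9 − 8 = 1 new nodes.

1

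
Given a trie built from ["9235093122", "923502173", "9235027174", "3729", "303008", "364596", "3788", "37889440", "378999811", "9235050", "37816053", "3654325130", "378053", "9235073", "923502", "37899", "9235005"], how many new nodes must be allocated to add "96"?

1

"9" is already a path in the trie; the remaining "6" must be added.
New nodes needed: |"96"| − 1 = 2 − 1 = 1.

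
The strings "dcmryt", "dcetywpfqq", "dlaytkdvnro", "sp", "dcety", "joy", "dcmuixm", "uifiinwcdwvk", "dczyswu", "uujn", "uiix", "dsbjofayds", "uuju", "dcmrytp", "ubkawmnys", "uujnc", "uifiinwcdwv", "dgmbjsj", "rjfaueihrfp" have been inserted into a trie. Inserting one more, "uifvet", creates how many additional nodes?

3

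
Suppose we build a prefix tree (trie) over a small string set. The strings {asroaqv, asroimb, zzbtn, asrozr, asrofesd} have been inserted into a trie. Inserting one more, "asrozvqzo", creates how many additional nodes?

The longest prefix of "asrozvqzo" already in the trie is "asroz" (length 5).
Each of the 4 remaining characters creates one node.

4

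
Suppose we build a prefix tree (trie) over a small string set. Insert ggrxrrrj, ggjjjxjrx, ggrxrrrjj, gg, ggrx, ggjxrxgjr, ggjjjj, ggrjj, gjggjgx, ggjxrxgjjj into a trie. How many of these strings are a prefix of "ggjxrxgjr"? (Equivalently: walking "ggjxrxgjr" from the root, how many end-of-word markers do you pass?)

Check each prefix of "ggjxrxgjr" against the stored set — each match is an end-marker on the path.
Prefixes of the query that are stored words: "gg", "ggjxrxgjr"
Count: 2

2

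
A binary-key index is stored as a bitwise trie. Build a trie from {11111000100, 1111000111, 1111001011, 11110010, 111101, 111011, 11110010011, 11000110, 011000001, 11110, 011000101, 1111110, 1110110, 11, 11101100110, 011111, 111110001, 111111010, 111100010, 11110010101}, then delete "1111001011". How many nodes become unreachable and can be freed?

1

After clearing the end-marker at "1111001011", prune upward until reaching a node still needed by another word.
The suffix "1" (1 node) is used only by "1111001011"; the node for "111100101" still has the child "0", so pruning stops there.
Nodes removed: 1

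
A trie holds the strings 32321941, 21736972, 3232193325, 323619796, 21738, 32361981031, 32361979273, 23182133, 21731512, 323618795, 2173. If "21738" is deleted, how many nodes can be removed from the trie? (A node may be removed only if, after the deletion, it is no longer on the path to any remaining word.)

A node on "21738"'s path can go only if nothing else ends at it or branches off below it.
The suffix "8" (1 node) is used only by "21738"; the node for "2173" still has the child "6", so pruning stops there.
Nodes removed: 1

1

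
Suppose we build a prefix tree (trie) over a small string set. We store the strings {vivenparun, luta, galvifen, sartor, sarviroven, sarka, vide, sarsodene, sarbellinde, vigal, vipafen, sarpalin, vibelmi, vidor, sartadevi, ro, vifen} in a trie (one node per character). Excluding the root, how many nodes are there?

Trace insertions, counting only characters that open a new branch:
  "vivenparun" → 10 new (v, i, v, e, n, p, a, r, u, n)
  "luta" → 4 new (l, u, t, a)
  "galvifen" → 8 new (g, a, l, v, i, f, e, n)
  "sartor" → 6 new (s, a, r, t, o, r)
  "sarviroven" → prefix "sar" already present; 7 new (v, i, r, o, v, e, n)
  "sarka" → prefix "sar" already present; 2 new (k, a)
  "vide" → prefix "vi" already present; 2 new (d, e)
  "sarsodene" → prefix "sar" already present; 6 new (s, o, d, e, n, e)
  "sarbellinde" → prefix "sar" already present; 8 new (b, e, l, l, i, n, d, e)
  "vigal" → prefix "vi" already present; 3 new (g, a, l)
  "vipafen" → prefix "vi" already present; 5 new (p, a, f, e, n)
  "sarpalin" → prefix "sar" already present; 5 new (p, a, l, i, n)
  "vibelmi" → prefix "vi" already present; 5 new (b, e, l, m, i)
  "vidor" → prefix "vid" already present; 2 new (o, r)
  "sartadevi" → prefix "sart" already present; 5 new (a, d, e, v, i)
  "ro" → 2 new (r, o)
  "vifen" → prefix "vi" already present; 3 new (f, e, n)
Total nodes = 10 + 4 + 8 + 6 + 7 + 2 + 2 + 6 + 8 + 3 + 5 + 5 + 5 + 2 + 5 + 2 + 3 = 83

83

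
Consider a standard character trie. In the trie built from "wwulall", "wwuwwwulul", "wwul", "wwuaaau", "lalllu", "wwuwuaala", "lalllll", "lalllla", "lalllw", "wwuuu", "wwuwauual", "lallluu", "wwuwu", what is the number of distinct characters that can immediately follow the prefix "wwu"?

Follow the path "wwu" to its node, then look at its outgoing edges.
Characters that immediately follow "wwu" among the stored strings: {a, l, u, w}.
That node has 4 child edges.

4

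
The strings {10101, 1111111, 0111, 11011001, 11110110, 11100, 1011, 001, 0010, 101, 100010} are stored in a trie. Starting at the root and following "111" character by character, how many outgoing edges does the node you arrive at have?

2

The children of the "111" node are the distinct next characters among strings starting with "111".
Characters that immediately follow "111" among the stored strings: {0, 1}.
That node has 2 child edges.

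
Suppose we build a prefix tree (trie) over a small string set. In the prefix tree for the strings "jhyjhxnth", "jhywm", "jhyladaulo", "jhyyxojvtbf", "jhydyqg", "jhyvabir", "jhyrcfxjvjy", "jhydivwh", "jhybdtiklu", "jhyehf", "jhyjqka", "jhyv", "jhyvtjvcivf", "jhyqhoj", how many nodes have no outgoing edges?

Leaves are exactly the stored words that no other stored word extends.
Those words: "jhybdtiklu", "jhydivwh", "jhydyqg", "jhyehf", "jhyjhxnth", "jhyjqka", "jhyladaulo", "jhyqhoj", "jhyrcfxjvjy", "jhyvabir", "jhyvtjvcivf", "jhywm", "jhyyxojvtbf"
Leaf count: 13

13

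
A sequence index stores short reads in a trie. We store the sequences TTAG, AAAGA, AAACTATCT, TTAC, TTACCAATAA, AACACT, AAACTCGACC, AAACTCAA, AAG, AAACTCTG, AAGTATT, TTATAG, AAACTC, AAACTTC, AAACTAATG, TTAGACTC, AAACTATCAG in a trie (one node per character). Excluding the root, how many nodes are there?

54

Count nodes per top-level branch (shared prefixes stored once):
  'A'-branch (AAACTAATG, AAACTATCAG, AAACTATCT, AAACTC, AAACTCAA, AAACTCGACC, AAACTCTG, AAACTTC, AAAGA, AACACT, AAG, AAGTATT): 36 nodes
  'T'-branch (TTAC, TTACCAATAA, TTAG, TTAGACTC, TTATAG): 18 nodes
Sum: 54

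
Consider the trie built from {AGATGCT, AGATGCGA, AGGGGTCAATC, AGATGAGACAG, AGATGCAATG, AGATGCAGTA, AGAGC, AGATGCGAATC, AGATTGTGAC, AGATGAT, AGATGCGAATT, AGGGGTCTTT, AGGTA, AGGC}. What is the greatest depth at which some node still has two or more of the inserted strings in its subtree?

Look for the deepest trie node that still has at least two words in its subtree.
e.g. "AGATGCGAATC" and "AGATGCGAATT" share the prefix "AGATGCGAAT" of length 10; no pair shares a longer one.
Longest shared-prefix length: 10

10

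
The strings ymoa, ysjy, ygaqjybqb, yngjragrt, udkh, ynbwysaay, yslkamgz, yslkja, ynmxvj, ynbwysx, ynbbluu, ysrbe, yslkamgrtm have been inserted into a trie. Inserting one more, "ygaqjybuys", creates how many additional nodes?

3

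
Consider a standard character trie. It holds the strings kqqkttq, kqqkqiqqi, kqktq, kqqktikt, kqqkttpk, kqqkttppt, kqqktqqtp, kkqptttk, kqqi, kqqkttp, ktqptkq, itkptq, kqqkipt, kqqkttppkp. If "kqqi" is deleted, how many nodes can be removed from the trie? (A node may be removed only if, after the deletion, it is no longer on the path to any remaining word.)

1

Walk "kqqi" from the leaf back toward the root, removing each node that no remaining word uses.
The suffix "i" (1 node) is used only by "kqqi"; the node for "kqq" still has the child "k", so pruning stops there.
Nodes removed: 1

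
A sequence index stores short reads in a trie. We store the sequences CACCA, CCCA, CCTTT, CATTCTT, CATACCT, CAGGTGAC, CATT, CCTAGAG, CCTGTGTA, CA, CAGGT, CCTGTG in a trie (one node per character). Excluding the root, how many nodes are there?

Count nodes per top-level branch (shared prefixes stored once):
  'C'-branch (CA, CACCA, CAGGT, CAGGTGAC, CATACCT, CATT, CATTCTT, CCCA, CCTAGAG, CCTGTG, CCTGTGTA, CCTTT): 35 nodes
Sum: 35

35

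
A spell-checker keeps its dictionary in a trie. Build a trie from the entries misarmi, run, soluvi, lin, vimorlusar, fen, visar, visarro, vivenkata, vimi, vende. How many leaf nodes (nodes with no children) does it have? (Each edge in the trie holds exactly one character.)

A leaf is a node with no children — equivalently, the end of a word that is not a proper prefix of any other stored word.
Those words: "fen", "lin", "misarmi", "run", "soluvi", "vende", "vimi", "vimorlusar", "visarro", "vivenkata"
Leaf count: 10

10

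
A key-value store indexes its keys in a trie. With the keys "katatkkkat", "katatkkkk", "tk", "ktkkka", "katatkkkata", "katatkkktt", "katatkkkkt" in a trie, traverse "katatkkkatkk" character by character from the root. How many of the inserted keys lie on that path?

Check each prefix of "katatkkkatkk" against the stored set — each match is an end-marker on the path.
Prefixes of the query that are stored words: "katatkkkat"
Count: 1

1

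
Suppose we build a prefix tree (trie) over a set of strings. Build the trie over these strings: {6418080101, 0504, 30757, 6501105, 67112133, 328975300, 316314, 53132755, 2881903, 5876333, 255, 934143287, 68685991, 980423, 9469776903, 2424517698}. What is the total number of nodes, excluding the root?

Count nodes per top-level branch (shared prefixes stored once):
  '0'-branch (0504): 4 nodes
  '2'-branch (2424517698, 255, 2881903): 18 nodes
  '3'-branch (30757, 316314, 328975300): 18 nodes
  '5'-branch (53132755, 5876333): 14 nodes
  '6'-branch (6418080101, 6501105, 67112133, 68685991): 30 nodes
  '9'-branch (934143287, 9469776903, 980423): 23 nodes
Sum: 107

107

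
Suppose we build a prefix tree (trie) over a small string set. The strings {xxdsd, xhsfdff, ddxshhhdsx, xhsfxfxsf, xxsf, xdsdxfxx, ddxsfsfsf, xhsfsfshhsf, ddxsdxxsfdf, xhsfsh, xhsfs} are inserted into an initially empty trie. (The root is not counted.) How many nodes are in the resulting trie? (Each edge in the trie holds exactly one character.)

55

Trace insertions, counting only characters that open a new branch:
  "xxdsd" → 5 new (x, x, d, s, d)
  "xhsfdff" → prefix "x" already present; 6 new (h, s, f, d, f, f)
  "ddxshhhdsx" → 10 new (d, d, x, s, h, h, h, d, s, x)
  "xhsfxfxsf" → prefix "xhsf" already present; 5 new (x, f, x, s, f)
  "xxsf" → prefix "xx" already present; 2 new (s, f)
  "xdsdxfxx" → prefix "x" already present; 7 new (d, s, d, x, f, x, x)
  "ddxsfsfsf" → prefix "ddxs" already present; 5 new (f, s, f, s, f)
  "xhsfsfshhsf" → prefix "xhsf" already present; 7 new (s, f, s, h, h, s, f)
  "ddxsdxxsfdf" → prefix "ddxs" already present; 7 new (d, x, x, s, f, d, f)
  "xhsfsh" → prefix "xhsfs" already present; 1 new (h)
  "xhsfs" → prefix "xhsfs" already present; 0 new (none)
Total nodes = 5 + 6 + 10 + 5 + 2 + 7 + 5 + 7 + 7 + 1 + 0 = 55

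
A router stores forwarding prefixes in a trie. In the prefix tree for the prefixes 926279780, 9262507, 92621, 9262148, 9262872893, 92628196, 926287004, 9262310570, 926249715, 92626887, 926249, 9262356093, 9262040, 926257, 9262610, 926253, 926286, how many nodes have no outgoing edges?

Leaves are exactly the stored words that no other stored word extends.
Those words: "9262040", "9262148", "9262310570", "9262356093", "926249715", "9262507", "926253", "926257", "9262610", "92626887", "926279780", "92628196", "926286", "926287004", "9262872893"
Leaf count: 15

15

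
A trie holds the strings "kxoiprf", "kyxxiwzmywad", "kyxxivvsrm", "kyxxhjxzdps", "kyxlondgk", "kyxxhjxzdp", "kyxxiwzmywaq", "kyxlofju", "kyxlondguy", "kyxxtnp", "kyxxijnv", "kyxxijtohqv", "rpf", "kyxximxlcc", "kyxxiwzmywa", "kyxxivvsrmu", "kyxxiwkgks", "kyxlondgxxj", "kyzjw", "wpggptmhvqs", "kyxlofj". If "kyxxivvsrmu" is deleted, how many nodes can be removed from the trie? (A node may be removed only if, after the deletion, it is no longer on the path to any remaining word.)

After clearing the end-marker at "kyxxivvsrmu", prune upward until reaching a node still needed by another word.
The suffix "u" (1 node) is used only by "kyxxivvsrmu"; "kyxxivvsrm" is itself a stored word, so pruning stops there.
Nodes removed: 1

1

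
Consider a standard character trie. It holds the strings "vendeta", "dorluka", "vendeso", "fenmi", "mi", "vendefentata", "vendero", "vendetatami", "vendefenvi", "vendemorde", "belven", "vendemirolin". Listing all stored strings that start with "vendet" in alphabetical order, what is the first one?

DFS of the "vendet" subtree visits, in order: "vendeta", "vendetatami"
The 1st is vendeta.

vendeta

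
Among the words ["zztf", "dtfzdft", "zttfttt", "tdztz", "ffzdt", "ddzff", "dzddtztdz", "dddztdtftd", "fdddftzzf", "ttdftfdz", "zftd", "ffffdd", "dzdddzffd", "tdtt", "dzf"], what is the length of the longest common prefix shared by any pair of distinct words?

The deepest shared node is where two words last agree before diverging.
e.g. "dzdddzffd" and "dzddtztdz" share the prefix "dzdd" of length 4; no pair shares a longer one.
Longest shared-prefix length: 4

4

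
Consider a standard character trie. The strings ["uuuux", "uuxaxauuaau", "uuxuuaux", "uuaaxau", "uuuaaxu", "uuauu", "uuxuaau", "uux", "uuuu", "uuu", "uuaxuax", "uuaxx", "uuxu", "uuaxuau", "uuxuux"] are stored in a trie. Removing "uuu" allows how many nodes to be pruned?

After clearing the end-marker at "uuu", prune upward until reaching a node still needed by another word.
Every node on "uuu" is still needed (e.g. by "uuuux"), so nothing is freed.
Nodes removed: 0

0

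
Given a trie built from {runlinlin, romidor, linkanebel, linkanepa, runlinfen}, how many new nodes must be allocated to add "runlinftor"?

3

The longest prefix of "runlinftor" already in the trie is "runlinf" (length 7).
Each of the 3 remaining characters creates one node.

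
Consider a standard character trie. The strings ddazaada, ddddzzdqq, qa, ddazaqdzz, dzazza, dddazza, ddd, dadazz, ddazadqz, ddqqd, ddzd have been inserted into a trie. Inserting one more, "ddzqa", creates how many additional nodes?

"ddz" is already a path in the trie; the remaining "qa" must be added.
So 5 − 3 = 2 new nodes.

2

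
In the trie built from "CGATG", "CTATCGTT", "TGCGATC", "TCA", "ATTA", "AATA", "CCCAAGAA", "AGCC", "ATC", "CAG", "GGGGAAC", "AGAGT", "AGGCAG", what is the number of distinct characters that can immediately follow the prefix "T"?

2

The children of the "T" node are the distinct next characters among strings starting with "T".
Distinct next characters after "T": C, G.
That node has 2 child edges.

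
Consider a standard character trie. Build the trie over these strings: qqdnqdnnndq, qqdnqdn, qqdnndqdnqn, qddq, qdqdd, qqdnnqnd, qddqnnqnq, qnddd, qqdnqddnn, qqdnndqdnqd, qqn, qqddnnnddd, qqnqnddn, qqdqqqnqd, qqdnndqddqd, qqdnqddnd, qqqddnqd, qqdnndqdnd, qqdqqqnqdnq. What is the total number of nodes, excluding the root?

72

Count nodes per top-level branch (shared prefixes stored once):
  'q'-branch (qddq, qddqnnqnq, qdqdd, qnddd, qqddnnnddd, qqdnndqddqd, qqdnndqdnd, qqdnndqdnqd, qqdnndqdnqn, qqdnnqnd, qqdnqddnd, qqdnqddnn, qqdnqdn, qqdnqdnnndq, qqdqqqnqd, qqdqqqnqdnq, qqn, qqnqnddn, qqqddnqd): 72 nodes
Sum: 72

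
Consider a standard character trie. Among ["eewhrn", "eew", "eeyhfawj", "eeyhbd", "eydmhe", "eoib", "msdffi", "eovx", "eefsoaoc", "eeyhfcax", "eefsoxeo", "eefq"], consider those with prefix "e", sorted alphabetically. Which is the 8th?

Filter for "e…" and sort: "eefq", "eefsoaoc", "eefsoxeo", "eew", "eewhrn", "eeyhbd", "eeyhfawj", "eeyhfcax", "eoib", "eovx", "eydmhe"
The 8th is eeyhfcax.

eeyhfcax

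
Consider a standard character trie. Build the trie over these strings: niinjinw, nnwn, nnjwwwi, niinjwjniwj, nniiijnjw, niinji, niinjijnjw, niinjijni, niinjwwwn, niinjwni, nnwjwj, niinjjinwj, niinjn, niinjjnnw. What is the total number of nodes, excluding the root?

Trace insertions, counting only characters that open a new branch:
  "niinjinw" → 8 new (n, i, i, n, j, i, n, w)
  "nnwn" → prefix "n" already present; 3 new (n, w, n)
  "nnjwwwi" → prefix "nn" already present; 5 new (j, w, w, w, i)
  "niinjwjniwj" → prefix "niinj" already present; 6 new (w, j, n, i, w, j)
  "nniiijnjw" → prefix "nn" already present; 7 new (i, i, i, j, n, j, w)
  "niinji" → prefix "niinji" already present; 0 new (none)
  "niinjijnjw" → prefix "niinji" already present; 4 new (j, n, j, w)
  "niinjijni" → prefix "niinjijn" already present; 1 new (i)
  "niinjwwwn" → prefix "niinjw" already present; 3 new (w, w, n)
  "niinjwni" → prefix "niinjw" already present; 2 new (n, i)
  "nnwjwj" → prefix "nnw" already present; 3 new (j, w, j)
  "niinjjinwj" → prefix "niinj" already present; 5 new (j, i, n, w, j)
  "niinjn" → prefix "niinj" already present; 1 new (n)
  "niinjjnnw" → prefix "niinjj" already present; 3 new (n, n, w)
Total nodes = 8 + 3 + 5 + 6 + 7 + 0 + 4 + 1 + 3 + 2 + 3 + 5 + 1 + 3 = 51

51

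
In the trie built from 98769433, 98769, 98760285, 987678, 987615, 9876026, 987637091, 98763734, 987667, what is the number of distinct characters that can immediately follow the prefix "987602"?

Follow the path "987602" to its node, then look at its outgoing edges.
Distinct next characters after "987602": 6, 8.
That node has 2 child edges.

2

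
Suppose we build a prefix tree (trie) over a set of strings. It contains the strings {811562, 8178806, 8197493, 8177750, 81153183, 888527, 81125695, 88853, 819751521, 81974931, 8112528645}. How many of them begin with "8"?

11

Walk to "8"; the words in its subtree are exactly those with that prefix.
Words under "8": 8112528645, 81125695, 81153183, 811562, 8177750, 8178806, 8197493, 81974931, 819751521, 888527, 88853
Count: 11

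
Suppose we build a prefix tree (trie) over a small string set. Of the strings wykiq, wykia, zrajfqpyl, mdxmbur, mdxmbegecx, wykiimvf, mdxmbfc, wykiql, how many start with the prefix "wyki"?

Filter for entries beginning with "wyki":
Matches: "wykia", "wykiimvf", "wykiq", "wykiql"
Count: 4

4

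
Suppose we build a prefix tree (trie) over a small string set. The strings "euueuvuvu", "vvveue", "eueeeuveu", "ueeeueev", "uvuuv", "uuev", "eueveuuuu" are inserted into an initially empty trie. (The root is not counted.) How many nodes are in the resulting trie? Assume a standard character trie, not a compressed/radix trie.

43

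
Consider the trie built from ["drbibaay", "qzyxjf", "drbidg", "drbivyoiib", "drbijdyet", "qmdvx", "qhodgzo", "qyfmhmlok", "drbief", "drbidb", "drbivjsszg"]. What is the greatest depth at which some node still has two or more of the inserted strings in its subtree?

5

Equivalently: take the maximum, over all pairs, of their longest common prefix length.
"drbidb" and "drbidg" agree on "drbid" (5 characters) before diverging; nothing deeper is shared.
Longest shared-prefix length: 5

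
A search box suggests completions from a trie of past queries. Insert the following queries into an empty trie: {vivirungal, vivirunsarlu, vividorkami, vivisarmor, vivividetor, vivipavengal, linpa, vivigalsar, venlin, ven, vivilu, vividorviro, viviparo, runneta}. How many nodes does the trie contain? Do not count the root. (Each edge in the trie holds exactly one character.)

74

For each word, the new-node count is its length minus the longest prefix already in the trie:
  "vivirungal" → 10 new (v, i, v, i, r, u, n, g, a, l)
  "vivirunsarlu" → prefix "vivirun" already present; 5 new (s, a, r, l, u)
  "vividorkami" → prefix "vivi" already present; 7 new (d, o, r, k, a, m, i)
  "vivisarmor" → prefix "vivi" already present; 6 new (s, a, r, m, o, r)
  "vivividetor" → prefix "vivi" already present; 7 new (v, i, d, e, t, o, r)
  "vivipavengal" → prefix "vivi" already present; 8 new (p, a, v, e, n, g, a, l)
  "linpa" → 5 new (l, i, n, p, a)
  "vivigalsar" → prefix "vivi" already present; 6 new (g, a, l, s, a, r)
  "venlin" → prefix "v" already present; 5 new (e, n, l, i, n)
  "ven" → prefix "ven" already present; 0 new (none)
  "vivilu" → prefix "vivi" already present; 2 new (l, u)
  "vividorviro" → prefix "vividor" already present; 4 new (v, i, r, o)
  "viviparo" → prefix "vivipa" already present; 2 new (r, o)
  "runneta" → 7 new (r, u, n, n, e, t, a)
Total nodes = 10 + 5 + 7 + 6 + 7 + 8 + 5 + 6 + 5 + 0 + 2 + 4 + 2 + 7 = 74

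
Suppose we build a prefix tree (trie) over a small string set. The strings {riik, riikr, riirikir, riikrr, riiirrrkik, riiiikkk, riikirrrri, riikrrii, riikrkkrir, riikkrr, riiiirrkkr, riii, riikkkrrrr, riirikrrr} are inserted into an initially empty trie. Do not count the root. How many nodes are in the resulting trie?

51

For each word, the new-node count is its length minus the longest prefix already in the trie:
  "riik" → 4 new (r, i, i, k)
  "riikr" → prefix "riik" already present; 1 new (r)
  "riirikir" → prefix "rii" already present; 5 new (r, i, k, i, r)
  "riikrr" → prefix "riikr" already present; 1 new (r)
  "riiirrrkik" → prefix "rii" already present; 7 new (i, r, r, r, k, i, k)
  "riiiikkk" → prefix "riii" already present; 4 new (i, k, k, k)
  "riikirrrri" → prefix "riik" already present; 6 new (i, r, r, r, r, i)
  "riikrrii" → prefix "riikrr" already present; 2 new (i, i)
  "riikrkkrir" → prefix "riikr" already present; 5 new (k, k, r, i, r)
  "riikkrr" → prefix "riik" already present; 3 new (k, r, r)
  "riiiirrkkr" → prefix "riiii" already present; 5 new (r, r, k, k, r)
  "riii" → prefix "riii" already present; 0 new (none)
  "riikkkrrrr" → prefix "riikk" already present; 5 new (k, r, r, r, r)
  "riirikrrr" → prefix "riirik" already present; 3 new (r, r, r)
Total nodes = 4 + 1 + 5 + 1 + 7 + 4 + 6 + 2 + 5 + 3 + 5 + 0 + 5 + 3 = 51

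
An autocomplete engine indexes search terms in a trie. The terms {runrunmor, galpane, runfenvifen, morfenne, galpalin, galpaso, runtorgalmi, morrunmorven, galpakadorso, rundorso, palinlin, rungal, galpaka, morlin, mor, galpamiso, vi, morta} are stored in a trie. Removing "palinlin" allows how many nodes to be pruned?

A node on "palinlin"'s path can go only if nothing else ends at it or branches off below it.
No other word shares any prefix with "palinlin", so all 8 of its nodes go.
Nodes removed: 8

8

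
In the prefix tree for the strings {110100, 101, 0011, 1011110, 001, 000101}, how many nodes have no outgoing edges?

A leaf is a node with no children — equivalently, the end of a word that is not a proper prefix of any other stored word.
Those words: "000101", "0011", "1011110", "110100"
Leaf count: 4

4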